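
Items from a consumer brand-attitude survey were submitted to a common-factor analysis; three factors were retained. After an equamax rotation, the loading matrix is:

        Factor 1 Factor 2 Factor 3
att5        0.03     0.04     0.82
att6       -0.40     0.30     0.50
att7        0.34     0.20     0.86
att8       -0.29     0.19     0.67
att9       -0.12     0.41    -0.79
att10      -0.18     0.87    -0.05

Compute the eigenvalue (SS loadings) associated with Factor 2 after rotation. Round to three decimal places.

1.093

SS loadings for Factor 2 = 0.04² + 0.30² + 0.20² + 0.19² + 0.41² + 0.87² = 0.0016 + 0.0900 + 0.0400 + 0.0361 + 0.1681 + 0.7569 = 1.0927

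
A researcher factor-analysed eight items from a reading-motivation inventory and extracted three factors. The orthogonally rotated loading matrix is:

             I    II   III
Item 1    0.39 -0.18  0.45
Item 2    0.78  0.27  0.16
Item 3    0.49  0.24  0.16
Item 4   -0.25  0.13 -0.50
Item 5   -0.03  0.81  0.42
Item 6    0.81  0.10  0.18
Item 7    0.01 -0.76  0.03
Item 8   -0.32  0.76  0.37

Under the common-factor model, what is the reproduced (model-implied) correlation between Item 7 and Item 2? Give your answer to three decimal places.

r̂ = Σ λ_i·λ_j across factors = (0.01)(0.78) + (-0.76)(0.27) + (0.03)(0.16)
  = +0.0078 -0.2052 +0.0048 = -0.1926

-0.193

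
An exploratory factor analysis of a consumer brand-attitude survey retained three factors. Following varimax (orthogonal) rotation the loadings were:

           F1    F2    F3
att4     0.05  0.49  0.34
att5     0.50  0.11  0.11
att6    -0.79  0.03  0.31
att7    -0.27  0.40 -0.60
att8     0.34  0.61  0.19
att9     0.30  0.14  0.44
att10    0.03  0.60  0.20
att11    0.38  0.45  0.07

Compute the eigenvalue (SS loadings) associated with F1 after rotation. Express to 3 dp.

SS loadings for F1 = 0.05² + 0.50² + (-0.79)² + (-0.27)² + 0.34² + 0.30² + 0.03² + 0.38² = 0.0025 + 0.2500 + 0.6241 + 0.0729 + 0.1156 + 0.0900 + 0.0009 + 0.1444 = 1.3004

1.300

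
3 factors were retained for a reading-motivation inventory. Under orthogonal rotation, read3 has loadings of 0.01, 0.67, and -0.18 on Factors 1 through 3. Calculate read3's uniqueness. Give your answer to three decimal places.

0.519

h² = 0.01² + 0.67² + (-0.18)² = 0.0001 + 0.4489 + 0.0324 = 0.4814
Uniqueness u² = 1 − h² = 1 − 0.4814 = 0.5186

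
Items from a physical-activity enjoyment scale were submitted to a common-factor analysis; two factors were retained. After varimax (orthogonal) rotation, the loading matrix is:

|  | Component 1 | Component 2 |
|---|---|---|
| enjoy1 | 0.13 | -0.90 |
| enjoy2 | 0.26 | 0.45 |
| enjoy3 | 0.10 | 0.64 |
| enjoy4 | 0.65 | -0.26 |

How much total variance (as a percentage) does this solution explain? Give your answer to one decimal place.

Communalities: 0.8269, 0.2701, 0.4196, 0.4901; Σh² = 2.0067.
Total variance with 4 standardized items is 4, so the solution explains 2.0067/4 = 0.5017 = 50.17%.

50.2%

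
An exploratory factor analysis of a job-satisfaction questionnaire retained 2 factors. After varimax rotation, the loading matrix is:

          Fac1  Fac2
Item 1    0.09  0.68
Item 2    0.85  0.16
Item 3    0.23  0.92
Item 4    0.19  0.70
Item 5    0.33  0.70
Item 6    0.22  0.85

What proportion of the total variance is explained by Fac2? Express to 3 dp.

SS loadings for Fac2 = 0.68² + 0.16² + 0.92² + 0.70² + 0.70² + 0.85² = 3.0369
Proportion of variance = 3.0369 / 6 = 0.5061.

0.506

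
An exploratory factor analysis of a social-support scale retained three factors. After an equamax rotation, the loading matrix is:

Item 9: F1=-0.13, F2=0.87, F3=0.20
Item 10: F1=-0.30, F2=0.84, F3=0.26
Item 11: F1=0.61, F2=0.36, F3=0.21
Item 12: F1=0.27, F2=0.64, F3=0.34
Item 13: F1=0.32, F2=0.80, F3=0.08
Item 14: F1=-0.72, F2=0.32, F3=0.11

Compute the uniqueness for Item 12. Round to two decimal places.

h² = 0.27² + 0.64² + 0.34² = 0.0729 + 0.4096 + 0.1156 = 0.5981
Uniqueness u² = 1 − h² = 1 − 0.5981 = 0.4019

0.40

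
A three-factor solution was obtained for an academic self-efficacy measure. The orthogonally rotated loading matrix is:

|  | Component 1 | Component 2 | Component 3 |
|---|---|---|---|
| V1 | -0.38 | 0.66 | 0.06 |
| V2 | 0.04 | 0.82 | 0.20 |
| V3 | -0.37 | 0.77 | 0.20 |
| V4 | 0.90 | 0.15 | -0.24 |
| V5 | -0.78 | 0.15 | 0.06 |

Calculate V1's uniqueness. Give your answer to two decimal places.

h² = (-0.38)² + 0.66² + 0.06² = 0.1444 + 0.4356 + 0.0036 = 0.5836
Uniqueness u² = 1 − h² = 1 − 0.5836 = 0.4164

0.42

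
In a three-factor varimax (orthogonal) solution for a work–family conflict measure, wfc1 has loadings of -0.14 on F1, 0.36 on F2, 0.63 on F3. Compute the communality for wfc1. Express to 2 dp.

h² = (-0.14)² + 0.36² + 0.63² = 0.0196 + 0.1296 + 0.3969 = 0.5461

0.55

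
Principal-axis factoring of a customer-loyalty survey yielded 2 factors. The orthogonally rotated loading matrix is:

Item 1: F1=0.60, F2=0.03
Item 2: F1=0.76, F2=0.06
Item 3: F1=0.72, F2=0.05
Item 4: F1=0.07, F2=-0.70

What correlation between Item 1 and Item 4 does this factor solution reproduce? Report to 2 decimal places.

0.02

r̂ = Σ λ_i·λ_j across factors = (0.60)(0.07) + (0.03)(-0.70)
  = +0.0420 -0.0210 = 0.0210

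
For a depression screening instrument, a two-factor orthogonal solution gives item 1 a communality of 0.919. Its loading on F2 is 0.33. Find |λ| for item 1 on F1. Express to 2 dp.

0.90

Under orthogonal rotation h² = Σλ², so λ_F1² = h² − (0.1089) = 0.919 − 0.1089 = 0.8101.
|λ| = √0.8101 = 0.9001.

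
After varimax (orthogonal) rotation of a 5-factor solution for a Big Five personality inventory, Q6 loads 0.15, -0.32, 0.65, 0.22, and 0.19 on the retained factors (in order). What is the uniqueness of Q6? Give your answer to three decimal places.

h² = 0.15² + (-0.32)² + 0.65² + 0.22² + 0.19² = 0.0225 + 0.1024 + 0.4225 + 0.0484 + 0.0361 = 0.6319
Uniqueness u² = 1 − h² = 1 − 0.6319 = 0.3681

0.368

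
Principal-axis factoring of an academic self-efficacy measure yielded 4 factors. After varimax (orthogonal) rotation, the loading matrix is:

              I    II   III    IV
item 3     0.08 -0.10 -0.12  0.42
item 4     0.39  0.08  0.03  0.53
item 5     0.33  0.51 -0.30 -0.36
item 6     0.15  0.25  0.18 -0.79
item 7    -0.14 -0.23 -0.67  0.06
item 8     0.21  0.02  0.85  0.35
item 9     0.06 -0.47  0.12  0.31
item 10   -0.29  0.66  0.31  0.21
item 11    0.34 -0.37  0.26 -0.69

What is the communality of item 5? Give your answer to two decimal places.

0.59

h² = 0.33² + 0.51² + (-0.30)² + (-0.36)² = 0.1089 + 0.2601 + 0.0900 + 0.1296 = 0.5886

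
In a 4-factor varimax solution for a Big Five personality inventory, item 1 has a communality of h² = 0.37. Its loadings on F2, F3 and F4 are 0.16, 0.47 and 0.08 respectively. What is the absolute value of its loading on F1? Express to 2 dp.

Under orthogonal rotation h² = Σλ², so λ_F1² = h² − (0.2529) = 0.37 − 0.2529 = 0.1171.
|λ| = √0.1171 = 0.3422.

0.34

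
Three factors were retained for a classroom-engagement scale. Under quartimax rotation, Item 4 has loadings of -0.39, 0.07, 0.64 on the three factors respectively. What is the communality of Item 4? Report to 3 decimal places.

0.567

h² = (-0.39)² + 0.07² + 0.64² = 0.1521 + 0.0049 + 0.4096 = 0.5666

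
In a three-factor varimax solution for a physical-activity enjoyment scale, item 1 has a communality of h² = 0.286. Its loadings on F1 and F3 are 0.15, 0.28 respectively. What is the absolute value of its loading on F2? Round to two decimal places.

Under orthogonal rotation h² = Σλ², so λ_F2² = h² − (0.1009) = 0.286 − 0.1009 = 0.1851.
|λ| = √0.1851 = 0.4302.

0.43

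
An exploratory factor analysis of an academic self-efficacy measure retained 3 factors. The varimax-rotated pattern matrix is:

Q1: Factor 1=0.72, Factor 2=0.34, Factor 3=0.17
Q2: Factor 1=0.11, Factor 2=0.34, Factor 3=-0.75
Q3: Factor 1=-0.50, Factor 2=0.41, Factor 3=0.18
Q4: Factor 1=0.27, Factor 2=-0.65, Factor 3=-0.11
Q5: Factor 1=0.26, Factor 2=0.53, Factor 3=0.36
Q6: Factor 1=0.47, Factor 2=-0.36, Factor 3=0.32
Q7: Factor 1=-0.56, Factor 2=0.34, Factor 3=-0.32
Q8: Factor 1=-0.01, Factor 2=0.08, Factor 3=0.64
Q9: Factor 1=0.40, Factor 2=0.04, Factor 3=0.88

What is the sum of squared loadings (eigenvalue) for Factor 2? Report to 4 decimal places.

SS loadings for Factor 2 = 0.34² + 0.34² + 0.41² + (-0.65)² + 0.53² + (-0.36)² + 0.34² + 0.08² + 0.04² = 0.1156 + 0.1156 + 0.1681 + 0.4225 + 0.2809 + 0.1296 + 0.1156 + 0.0064 + 0.0016 = 1.3559

1.3559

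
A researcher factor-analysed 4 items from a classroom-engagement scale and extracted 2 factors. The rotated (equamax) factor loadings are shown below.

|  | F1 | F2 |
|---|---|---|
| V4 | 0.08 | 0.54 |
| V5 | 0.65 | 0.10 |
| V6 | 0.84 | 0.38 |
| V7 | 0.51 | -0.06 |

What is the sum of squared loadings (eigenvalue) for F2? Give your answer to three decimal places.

SS loadings for F2 = 0.54² + 0.10² + 0.38² + (-0.06)² = 0.2916 + 0.0100 + 0.1444 + 0.0036 = 0.4496

0.450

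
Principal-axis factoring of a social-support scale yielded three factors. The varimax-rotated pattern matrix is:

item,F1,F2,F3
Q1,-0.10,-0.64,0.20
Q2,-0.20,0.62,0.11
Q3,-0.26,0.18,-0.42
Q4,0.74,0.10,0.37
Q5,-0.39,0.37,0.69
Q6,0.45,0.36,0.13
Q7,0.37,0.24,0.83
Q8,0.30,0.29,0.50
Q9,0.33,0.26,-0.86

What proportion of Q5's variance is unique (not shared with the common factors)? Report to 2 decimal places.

0.23

h² = (-0.39)² + 0.37² + 0.69² = 0.1521 + 0.1369 + 0.4761 = 0.7651
Uniqueness u² = 1 − h² = 1 − 0.7651 = 0.2349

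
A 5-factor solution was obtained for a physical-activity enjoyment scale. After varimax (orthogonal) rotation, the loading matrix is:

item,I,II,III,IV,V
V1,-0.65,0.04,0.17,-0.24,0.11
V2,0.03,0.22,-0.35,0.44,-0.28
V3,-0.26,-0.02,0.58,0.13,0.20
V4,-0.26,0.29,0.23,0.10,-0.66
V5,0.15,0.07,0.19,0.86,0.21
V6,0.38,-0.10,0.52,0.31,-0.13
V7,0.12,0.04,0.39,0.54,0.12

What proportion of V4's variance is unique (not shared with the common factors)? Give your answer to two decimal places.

0.35

h² = (-0.26)² + 0.29² + 0.23² + 0.10² + (-0.66)² = 0.0676 + 0.0841 + 0.0529 + 0.0100 + 0.4356 = 0.6502
Uniqueness u² = 1 − h² = 1 − 0.6502 = 0.3498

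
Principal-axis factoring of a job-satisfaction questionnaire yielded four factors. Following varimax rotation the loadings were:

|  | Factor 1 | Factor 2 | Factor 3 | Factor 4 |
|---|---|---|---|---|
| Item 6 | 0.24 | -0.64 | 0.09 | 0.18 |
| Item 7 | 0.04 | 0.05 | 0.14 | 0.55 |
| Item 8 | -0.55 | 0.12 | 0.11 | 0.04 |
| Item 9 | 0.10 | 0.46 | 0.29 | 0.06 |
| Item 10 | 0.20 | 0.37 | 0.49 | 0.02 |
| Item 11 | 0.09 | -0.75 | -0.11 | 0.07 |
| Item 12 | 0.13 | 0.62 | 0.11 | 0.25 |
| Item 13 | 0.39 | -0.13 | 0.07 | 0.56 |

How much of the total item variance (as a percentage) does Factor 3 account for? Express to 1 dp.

4.9%

SS loadings for Factor 3 = 0.09² + 0.14² + 0.11² + 0.29² + 0.49² + (-0.11)² + 0.11² + 0.07² = 0.3931
With 8 standardized items, total variance = 8. Proportion = 0.3931/8 = 0.0491 → 4.91%.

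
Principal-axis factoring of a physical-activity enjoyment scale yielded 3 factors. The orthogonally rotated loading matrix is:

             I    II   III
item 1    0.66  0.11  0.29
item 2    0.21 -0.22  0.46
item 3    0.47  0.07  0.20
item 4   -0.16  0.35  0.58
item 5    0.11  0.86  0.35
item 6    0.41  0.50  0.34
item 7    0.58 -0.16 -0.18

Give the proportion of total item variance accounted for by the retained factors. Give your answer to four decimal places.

Communalities: 0.5318, 0.3041, 0.2658, 0.4845, 0.8742, 0.5337, 0.3944; Σh² = 3.3885.
Total variance with 7 standardized items is 7, so the solution explains 3.3885/7 = 0.4841.

0.4841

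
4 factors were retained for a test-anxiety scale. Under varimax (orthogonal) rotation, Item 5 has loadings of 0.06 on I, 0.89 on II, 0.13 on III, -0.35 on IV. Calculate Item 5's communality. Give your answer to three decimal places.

0.935

h² = 0.06² + 0.89² + 0.13² + (-0.35)² = 0.0036 + 0.7921 + 0.0169 + 0.1225 = 0.9351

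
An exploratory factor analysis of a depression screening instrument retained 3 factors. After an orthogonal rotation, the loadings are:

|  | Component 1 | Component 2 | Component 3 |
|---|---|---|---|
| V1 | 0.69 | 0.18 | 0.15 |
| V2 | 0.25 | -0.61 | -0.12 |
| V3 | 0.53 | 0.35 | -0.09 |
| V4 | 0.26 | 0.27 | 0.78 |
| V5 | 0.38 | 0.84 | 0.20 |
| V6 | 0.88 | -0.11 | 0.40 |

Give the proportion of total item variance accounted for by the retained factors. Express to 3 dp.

0.663

SS loadings by factor: 1.8059, 1.3176, 0.8534; total = 3.9769.
Total variance with 6 standardized items is 6, so the solution explains 3.9769/6 = 0.6628.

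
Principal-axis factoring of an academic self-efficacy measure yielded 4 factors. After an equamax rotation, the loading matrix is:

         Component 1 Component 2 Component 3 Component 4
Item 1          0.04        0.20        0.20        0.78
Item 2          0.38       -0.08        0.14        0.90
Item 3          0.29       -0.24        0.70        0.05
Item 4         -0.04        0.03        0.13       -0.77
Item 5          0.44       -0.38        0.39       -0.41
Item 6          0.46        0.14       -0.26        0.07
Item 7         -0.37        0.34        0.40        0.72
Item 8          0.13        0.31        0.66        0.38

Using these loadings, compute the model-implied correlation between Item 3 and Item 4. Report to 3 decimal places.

0.034

r̂ = Σ λ_i·λ_j across factors = (0.29)(-0.04) + (-0.24)(0.03) + (0.70)(0.13) + (0.05)(-0.77)
  = -0.0116 -0.0072 +0.0910 -0.0385 = 0.0337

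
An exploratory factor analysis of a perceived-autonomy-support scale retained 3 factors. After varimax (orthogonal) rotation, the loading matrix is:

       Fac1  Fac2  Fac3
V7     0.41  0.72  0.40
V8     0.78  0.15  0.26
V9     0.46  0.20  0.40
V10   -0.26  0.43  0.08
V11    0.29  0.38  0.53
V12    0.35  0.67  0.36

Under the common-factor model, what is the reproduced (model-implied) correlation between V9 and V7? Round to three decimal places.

r̂ = Σ λ_i·λ_j across factors = (0.46)(0.41) + (0.20)(0.72) + (0.40)(0.40)
  = +0.1886 +0.1440 +0.1600 = 0.4926

0.493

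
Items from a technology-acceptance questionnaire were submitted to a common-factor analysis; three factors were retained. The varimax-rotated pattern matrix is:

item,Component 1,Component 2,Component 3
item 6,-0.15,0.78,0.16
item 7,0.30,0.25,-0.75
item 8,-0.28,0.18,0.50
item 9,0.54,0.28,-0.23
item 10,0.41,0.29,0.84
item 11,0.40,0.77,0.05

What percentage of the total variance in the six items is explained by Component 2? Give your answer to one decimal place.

24.3%

SS loadings for Component 2 = 0.78² + 0.25² + 0.18² + 0.28² + 0.29² + 0.77² = 1.4587
With 6 standardized items, total variance = 6. Proportion = 1.4587/6 = 0.2431 → 24.31%.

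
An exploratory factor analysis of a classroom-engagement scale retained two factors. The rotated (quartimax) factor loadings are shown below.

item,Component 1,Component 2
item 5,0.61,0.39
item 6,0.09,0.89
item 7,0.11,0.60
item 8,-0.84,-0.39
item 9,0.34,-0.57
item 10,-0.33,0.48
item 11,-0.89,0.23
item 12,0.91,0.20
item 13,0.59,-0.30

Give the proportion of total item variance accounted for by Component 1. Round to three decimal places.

0.366

SS loadings for Component 1 = 0.61² + 0.09² + 0.11² + (-0.84)² + 0.34² + (-0.33)² + (-0.89)² + 0.91² + 0.59² = 3.2907
Proportion of variance = 3.2907 / 9 = 0.3656.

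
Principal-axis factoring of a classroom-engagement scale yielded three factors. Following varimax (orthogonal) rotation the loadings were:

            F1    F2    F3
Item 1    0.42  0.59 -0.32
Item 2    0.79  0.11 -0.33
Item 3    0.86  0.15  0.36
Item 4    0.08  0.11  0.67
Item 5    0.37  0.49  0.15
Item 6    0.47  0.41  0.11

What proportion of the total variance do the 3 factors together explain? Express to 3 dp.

0.589

Communalities: 0.6269, 0.7451, 0.8917, 0.4674, 0.3995, 0.4011; Σh² = 3.5317.
Total variance with 6 standardized items is 6, so the solution explains 3.5317/6 = 0.5886.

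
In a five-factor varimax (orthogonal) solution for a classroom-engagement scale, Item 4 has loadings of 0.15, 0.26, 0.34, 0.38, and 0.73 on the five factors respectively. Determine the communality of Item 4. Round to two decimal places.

h² = 0.15² + 0.26² + 0.34² + 0.38² + 0.73² = 0.0225 + 0.0676 + 0.1156 + 0.1444 + 0.5329 = 0.8830

0.88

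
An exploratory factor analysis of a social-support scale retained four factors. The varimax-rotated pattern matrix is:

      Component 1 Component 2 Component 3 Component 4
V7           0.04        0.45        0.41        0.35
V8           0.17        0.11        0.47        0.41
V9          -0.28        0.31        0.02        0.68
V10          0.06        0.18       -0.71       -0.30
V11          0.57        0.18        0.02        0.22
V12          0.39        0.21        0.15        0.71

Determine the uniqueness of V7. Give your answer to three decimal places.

h² = 0.04² + 0.45² + 0.41² + 0.35² = 0.0016 + 0.2025 + 0.1681 + 0.1225 = 0.4947
Uniqueness u² = 1 − h² = 1 − 0.4947 = 0.5053

0.505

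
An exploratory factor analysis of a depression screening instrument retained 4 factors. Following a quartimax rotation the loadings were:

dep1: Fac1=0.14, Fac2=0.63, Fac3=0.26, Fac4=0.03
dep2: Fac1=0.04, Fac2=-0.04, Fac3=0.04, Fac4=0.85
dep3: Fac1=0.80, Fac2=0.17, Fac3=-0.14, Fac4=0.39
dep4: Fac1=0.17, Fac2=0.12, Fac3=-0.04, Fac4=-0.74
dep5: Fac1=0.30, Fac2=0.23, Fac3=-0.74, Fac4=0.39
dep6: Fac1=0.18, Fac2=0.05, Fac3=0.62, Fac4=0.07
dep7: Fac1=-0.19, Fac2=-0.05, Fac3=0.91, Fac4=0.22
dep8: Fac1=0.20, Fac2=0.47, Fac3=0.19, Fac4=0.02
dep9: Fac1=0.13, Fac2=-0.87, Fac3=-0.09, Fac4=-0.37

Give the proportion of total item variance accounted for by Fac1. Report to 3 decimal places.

SS loadings for Fac1 = 0.14² + 0.04² + 0.80² + 0.17² + 0.30² + 0.18² + (-0.19)² + 0.20² + 0.13² = 0.9055
Proportion of variance = 0.9055 / 9 = 0.1006.

0.101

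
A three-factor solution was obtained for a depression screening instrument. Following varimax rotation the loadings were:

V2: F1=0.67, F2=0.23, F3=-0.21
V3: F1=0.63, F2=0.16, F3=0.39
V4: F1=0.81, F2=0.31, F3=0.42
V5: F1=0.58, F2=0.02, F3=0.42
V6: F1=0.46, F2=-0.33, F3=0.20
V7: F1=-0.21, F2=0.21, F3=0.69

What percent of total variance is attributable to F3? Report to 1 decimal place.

SS loadings for F3 = (-0.21)² + 0.39² + 0.42² + 0.42² + 0.20² + 0.69² = 1.0651
With 6 standardized items, total variance = 6. Proportion = 1.0651/6 = 0.1775 → 17.75%.

17.8%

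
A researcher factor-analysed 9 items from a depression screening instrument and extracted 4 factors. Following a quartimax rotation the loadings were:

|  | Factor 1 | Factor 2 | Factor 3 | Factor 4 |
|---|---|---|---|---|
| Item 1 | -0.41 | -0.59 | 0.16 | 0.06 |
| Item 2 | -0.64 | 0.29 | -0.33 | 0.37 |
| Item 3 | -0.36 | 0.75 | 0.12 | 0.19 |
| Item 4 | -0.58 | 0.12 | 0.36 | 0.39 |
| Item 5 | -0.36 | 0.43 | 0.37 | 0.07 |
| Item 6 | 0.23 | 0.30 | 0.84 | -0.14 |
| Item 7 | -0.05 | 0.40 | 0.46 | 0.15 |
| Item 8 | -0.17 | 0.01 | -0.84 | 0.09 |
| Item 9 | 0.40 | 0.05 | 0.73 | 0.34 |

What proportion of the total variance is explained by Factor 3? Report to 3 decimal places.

0.286

SS loadings for Factor 3 = 0.16² + (-0.33)² + 0.12² + 0.36² + 0.37² + 0.84² + 0.46² + (-0.84)² + 0.73² = 2.5711
Proportion of variance = 2.5711 / 9 = 0.2857.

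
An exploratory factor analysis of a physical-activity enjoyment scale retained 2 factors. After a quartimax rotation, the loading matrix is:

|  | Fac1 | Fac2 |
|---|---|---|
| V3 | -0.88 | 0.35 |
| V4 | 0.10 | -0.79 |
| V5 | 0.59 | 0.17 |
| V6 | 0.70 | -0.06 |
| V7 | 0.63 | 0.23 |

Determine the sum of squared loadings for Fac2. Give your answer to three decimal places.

SS loadings for Fac2 = 0.35² + (-0.79)² + 0.17² + (-0.06)² + 0.23² = 0.1225 + 0.6241 + 0.0289 + 0.0036 + 0.0529 = 0.8320

0.832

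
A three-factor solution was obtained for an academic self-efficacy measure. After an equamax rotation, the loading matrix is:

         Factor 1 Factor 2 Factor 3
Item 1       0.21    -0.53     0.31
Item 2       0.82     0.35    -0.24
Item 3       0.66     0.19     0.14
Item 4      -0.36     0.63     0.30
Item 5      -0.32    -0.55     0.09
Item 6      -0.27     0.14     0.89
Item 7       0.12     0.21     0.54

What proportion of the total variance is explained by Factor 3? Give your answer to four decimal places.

SS loadings for Factor 3 = 0.31² + (-0.24)² + 0.14² + 0.30² + 0.09² + 0.89² + 0.54² = 1.3551
Proportion of variance = 1.3551 / 7 = 0.1936.

0.1936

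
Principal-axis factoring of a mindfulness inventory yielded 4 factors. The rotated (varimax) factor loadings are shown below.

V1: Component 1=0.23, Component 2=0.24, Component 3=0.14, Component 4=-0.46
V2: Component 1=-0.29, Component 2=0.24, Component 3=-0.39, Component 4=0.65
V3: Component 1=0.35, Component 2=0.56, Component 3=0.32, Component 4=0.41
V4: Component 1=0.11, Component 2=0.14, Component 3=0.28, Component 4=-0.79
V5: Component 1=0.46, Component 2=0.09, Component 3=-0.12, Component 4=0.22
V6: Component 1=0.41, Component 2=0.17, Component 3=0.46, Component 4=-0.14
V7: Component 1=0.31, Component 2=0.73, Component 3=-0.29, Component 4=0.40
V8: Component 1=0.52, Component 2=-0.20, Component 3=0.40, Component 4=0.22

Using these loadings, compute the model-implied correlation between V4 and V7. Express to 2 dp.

-0.26

r̂ = Σ λ_i·λ_j across factors = (0.11)(0.31) + (0.14)(0.73) + (0.28)(-0.29) + (-0.79)(0.40)
  = +0.0341 +0.1022 -0.0812 -0.3160 = -0.2609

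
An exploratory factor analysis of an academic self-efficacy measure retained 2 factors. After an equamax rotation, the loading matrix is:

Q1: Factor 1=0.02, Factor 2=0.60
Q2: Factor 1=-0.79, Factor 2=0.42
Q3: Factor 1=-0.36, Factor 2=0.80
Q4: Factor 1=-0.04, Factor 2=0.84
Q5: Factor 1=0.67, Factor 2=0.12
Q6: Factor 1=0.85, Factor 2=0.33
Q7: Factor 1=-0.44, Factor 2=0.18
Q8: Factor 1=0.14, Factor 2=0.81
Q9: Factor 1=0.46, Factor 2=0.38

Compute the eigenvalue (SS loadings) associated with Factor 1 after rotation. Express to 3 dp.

2.352

SS loadings for Factor 1 = 0.02² + (-0.79)² + (-0.36)² + (-0.04)² + 0.67² + 0.85² + (-0.44)² + 0.14² + 0.46² = 0.0004 + 0.6241 + 0.1296 + 0.0016 + 0.4489 + 0.7225 + 0.1936 + 0.0196 + 0.2116 = 2.3519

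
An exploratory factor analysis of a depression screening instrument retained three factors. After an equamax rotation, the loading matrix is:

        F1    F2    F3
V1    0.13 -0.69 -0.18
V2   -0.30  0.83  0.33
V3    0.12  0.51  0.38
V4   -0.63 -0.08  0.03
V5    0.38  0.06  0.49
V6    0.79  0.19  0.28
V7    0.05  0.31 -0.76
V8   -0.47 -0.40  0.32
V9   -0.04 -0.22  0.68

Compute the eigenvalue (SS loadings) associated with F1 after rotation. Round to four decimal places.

1.5117

SS loadings for F1 = 0.13² + (-0.30)² + 0.12² + (-0.63)² + 0.38² + 0.79² + 0.05² + (-0.47)² + (-0.04)² = 0.0169 + 0.0900 + 0.0144 + 0.3969 + 0.1444 + 0.6241 + 0.0025 + 0.2209 + 0.0016 = 1.5117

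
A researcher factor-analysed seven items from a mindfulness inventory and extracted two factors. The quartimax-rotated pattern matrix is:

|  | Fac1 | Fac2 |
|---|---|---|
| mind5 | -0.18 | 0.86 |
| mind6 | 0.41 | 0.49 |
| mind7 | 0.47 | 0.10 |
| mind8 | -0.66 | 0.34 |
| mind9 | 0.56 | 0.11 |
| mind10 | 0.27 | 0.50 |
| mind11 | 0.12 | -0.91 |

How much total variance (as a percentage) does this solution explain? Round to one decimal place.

SS loadings by factor: 1.2579, 2.1955; total = 3.4534.
Total variance with 7 standardized items is 7, so the solution explains 3.4534/7 = 0.4933 = 49.33%.

49.3%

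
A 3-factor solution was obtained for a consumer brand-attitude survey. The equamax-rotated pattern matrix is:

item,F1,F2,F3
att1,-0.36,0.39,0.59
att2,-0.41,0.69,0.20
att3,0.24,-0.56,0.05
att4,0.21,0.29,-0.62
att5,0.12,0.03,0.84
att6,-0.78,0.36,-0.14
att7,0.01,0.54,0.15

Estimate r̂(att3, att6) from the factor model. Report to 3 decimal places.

r̂ = Σ λ_i·λ_j across factors = (0.24)(-0.78) + (-0.56)(0.36) + (0.05)(-0.14)
  = -0.1872 -0.2016 -0.0070 = -0.3958

-0.396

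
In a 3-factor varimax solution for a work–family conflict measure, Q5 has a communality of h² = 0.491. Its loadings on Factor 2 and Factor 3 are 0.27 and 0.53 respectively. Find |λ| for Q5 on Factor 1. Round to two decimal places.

Under orthogonal rotation h² = Σλ², so λ_Factor 1² = h² − (0.3538) = 0.491 − 0.3538 = 0.1372.
|λ| = √0.1372 = 0.3704.

0.37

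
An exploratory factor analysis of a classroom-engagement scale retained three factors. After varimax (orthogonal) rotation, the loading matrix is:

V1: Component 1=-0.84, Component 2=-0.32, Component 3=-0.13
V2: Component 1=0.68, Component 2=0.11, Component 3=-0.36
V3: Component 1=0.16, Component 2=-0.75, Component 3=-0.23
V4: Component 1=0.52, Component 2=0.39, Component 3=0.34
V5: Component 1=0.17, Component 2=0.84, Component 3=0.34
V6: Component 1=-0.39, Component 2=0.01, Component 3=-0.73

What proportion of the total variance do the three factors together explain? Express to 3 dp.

0.691

Communalities: 0.8249, 0.6041, 0.6410, 0.5381, 0.8501, 0.6851; Σh² = 4.1433.
Total variance with 6 standardized items is 6, so the solution explains 4.1433/6 = 0.6905.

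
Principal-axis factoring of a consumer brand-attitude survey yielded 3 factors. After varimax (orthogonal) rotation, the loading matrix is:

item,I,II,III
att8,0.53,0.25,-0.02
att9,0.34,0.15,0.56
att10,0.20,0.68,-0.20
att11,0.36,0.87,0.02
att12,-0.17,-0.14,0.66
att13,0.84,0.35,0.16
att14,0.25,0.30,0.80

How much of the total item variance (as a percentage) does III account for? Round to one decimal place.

SS loadings for III = (-0.02)² + 0.56² + (-0.20)² + 0.02² + 0.66² + 0.16² + 0.80² = 1.4556
With 7 standardized items, total variance = 7. Proportion = 1.4556/7 = 0.2079 → 20.79%.

20.8%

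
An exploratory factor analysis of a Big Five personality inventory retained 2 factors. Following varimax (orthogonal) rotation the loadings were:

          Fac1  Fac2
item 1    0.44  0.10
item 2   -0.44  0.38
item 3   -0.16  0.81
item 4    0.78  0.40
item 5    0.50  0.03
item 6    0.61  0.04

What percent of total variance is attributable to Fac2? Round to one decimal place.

SS loadings for Fac2 = 0.10² + 0.38² + 0.81² + 0.40² + 0.03² + 0.04² = 0.9730
With 6 standardized items, total variance = 6. Proportion = 0.9730/6 = 0.1622 → 16.22%.

16.2%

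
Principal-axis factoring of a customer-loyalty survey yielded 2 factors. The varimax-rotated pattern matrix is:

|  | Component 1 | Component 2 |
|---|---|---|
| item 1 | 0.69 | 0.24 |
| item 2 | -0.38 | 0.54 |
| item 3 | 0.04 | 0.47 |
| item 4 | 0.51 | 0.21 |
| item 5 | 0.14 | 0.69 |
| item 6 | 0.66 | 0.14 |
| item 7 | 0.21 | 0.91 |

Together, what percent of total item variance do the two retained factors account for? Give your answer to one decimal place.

47.4%

Communalities: 0.5337, 0.4360, 0.2225, 0.3042, 0.4957, 0.4552, 0.8722; Σh² = 3.3195.
Total variance with 7 standardized items is 7, so the solution explains 3.3195/7 = 0.4742 = 47.42%.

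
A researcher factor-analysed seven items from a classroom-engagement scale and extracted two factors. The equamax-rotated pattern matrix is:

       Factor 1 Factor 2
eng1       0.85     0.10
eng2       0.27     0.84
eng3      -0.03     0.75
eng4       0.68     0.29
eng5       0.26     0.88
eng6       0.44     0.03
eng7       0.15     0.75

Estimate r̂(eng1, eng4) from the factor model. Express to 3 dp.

r̂ = Σ λ_i·λ_j across factors = (0.85)(0.68) + (0.10)(0.29)
  = +0.5780 +0.0290 = 0.6070

0.607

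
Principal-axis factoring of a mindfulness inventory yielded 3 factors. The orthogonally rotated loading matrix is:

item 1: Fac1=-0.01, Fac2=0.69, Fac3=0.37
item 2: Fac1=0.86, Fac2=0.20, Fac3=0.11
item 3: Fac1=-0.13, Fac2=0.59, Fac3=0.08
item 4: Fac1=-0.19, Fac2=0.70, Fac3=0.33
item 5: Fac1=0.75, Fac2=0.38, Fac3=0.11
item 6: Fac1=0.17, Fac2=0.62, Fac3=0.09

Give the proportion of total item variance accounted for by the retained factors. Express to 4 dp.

0.5919

Communalities: 0.6131, 0.7917, 0.3714, 0.6350, 0.7190, 0.4214; Σh² = 3.5516.
Total variance with 6 standardized items is 6, so the solution explains 3.5516/6 = 0.5919.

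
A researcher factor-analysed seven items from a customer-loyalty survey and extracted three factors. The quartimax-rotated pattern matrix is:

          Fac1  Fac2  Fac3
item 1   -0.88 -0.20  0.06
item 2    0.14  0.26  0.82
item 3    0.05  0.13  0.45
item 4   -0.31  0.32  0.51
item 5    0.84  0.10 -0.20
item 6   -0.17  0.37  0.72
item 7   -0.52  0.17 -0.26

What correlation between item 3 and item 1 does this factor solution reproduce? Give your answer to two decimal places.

-0.04

r̂ = Σ λ_i·λ_j across factors = (0.05)(-0.88) + (0.13)(-0.20) + (0.45)(0.06)
  = -0.0440 -0.0260 +0.0270 = -0.0430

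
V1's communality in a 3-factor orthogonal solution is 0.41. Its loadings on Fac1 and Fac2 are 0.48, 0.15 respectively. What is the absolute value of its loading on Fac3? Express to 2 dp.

0.40

Under orthogonal rotation h² = Σλ², so λ_Fac3² = h² − (0.2529) = 0.41 − 0.2529 = 0.1571.
|λ| = √0.1571 = 0.3964.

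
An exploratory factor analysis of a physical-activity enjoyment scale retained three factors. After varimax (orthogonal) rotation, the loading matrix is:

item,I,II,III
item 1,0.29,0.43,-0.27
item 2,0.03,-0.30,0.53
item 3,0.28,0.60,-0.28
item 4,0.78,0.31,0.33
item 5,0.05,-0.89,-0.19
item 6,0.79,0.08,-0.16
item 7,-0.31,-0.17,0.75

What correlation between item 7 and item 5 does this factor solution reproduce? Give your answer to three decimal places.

-0.007

r̂ = Σ λ_i·λ_j across factors = (-0.31)(0.05) + (-0.17)(-0.89) + (0.75)(-0.19)
  = -0.0155 +0.1513 -0.1425 = -0.0067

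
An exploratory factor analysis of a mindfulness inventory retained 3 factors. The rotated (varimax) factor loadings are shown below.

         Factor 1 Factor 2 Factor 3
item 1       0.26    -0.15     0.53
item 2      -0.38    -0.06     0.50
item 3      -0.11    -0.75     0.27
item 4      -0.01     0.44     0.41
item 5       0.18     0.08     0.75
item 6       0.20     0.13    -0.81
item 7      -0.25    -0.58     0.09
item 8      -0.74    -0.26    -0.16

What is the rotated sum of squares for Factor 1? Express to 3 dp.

0.907

SS loadings for Factor 1 = 0.26² + (-0.38)² + (-0.11)² + (-0.01)² + 0.18² + 0.20² + (-0.25)² + (-0.74)² = 0.0676 + 0.1444 + 0.0121 + 0.0001 + 0.0324 + 0.0400 + 0.0625 + 0.5476 = 0.9067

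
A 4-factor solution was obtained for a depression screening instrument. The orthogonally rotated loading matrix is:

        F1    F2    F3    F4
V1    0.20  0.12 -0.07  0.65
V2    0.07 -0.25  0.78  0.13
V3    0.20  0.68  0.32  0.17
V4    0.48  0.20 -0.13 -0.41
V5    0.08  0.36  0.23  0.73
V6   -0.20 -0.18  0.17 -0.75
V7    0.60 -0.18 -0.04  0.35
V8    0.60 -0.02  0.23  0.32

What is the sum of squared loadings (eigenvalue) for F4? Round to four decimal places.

SS loadings for F4 = 0.65² + 0.13² + 0.17² + (-0.41)² + 0.73² + (-0.75)² + 0.35² + 0.32² = 0.4225 + 0.0169 + 0.0289 + 0.1681 + 0.5329 + 0.5625 + 0.1225 + 0.1024 = 1.9567

1.9567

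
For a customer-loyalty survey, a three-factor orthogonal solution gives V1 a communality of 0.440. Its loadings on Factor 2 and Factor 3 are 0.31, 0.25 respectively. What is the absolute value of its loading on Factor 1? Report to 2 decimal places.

Under orthogonal rotation h² = Σλ², so λ_Factor 1² = h² − (0.1586) = 0.440 − 0.1586 = 0.2814.
|λ| = √0.2814 = 0.5305.

0.53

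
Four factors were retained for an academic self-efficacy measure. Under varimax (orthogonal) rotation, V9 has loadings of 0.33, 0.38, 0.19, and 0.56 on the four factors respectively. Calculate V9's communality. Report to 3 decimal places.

0.603

h² = 0.33² + 0.38² + 0.19² + 0.56² = 0.1089 + 0.1444 + 0.0361 + 0.3136 = 0.6030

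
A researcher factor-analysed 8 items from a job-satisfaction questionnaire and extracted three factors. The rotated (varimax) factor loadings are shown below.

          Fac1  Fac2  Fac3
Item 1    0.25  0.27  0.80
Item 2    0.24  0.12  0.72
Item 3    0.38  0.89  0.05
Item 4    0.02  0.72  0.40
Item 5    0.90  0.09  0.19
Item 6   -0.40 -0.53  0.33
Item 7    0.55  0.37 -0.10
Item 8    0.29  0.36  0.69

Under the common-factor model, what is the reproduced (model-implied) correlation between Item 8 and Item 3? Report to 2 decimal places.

0.47

r̂ = Σ λ_i·λ_j across factors = (0.29)(0.38) + (0.36)(0.89) + (0.69)(0.05)
  = +0.1102 +0.3204 +0.0345 = 0.4651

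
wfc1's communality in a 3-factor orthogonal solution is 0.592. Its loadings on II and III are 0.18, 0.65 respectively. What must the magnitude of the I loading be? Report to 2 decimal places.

0.37

Under orthogonal rotation h² = Σλ², so λ_I² = h² − (0.4549) = 0.592 − 0.4549 = 0.1371.
|λ| = √0.1371 = 0.3703.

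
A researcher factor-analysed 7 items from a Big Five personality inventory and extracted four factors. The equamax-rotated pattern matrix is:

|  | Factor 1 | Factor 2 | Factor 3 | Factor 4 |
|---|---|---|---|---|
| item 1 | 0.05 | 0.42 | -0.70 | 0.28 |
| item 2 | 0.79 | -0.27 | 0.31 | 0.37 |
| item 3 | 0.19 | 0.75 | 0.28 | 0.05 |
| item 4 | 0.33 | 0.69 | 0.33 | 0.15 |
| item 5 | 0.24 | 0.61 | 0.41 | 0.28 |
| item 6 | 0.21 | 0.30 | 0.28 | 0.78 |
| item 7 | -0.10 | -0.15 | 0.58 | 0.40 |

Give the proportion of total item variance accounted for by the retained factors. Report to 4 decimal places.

SS loadings by factor: 0.8833, 1.7725, 1.3563, 1.0871; total = 5.0992.
Total variance with 7 standardized items is 7, so the solution explains 5.0992/7 = 0.7285.

0.7285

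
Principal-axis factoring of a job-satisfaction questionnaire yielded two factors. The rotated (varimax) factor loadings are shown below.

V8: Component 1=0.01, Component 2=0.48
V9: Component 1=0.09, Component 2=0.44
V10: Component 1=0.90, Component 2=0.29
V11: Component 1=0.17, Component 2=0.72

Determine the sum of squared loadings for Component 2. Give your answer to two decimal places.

SS loadings for Component 2 = 0.48² + 0.44² + 0.29² + 0.72² = 0.2304 + 0.1936 + 0.0841 + 0.5184 = 1.0265

1.03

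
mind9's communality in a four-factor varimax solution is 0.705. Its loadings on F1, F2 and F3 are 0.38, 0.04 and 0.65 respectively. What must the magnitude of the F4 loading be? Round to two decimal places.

0.37

Under orthogonal rotation h² = Σλ², so λ_F4² = h² − (0.5685) = 0.705 − 0.5685 = 0.1365.
|λ| = √0.1365 = 0.3695.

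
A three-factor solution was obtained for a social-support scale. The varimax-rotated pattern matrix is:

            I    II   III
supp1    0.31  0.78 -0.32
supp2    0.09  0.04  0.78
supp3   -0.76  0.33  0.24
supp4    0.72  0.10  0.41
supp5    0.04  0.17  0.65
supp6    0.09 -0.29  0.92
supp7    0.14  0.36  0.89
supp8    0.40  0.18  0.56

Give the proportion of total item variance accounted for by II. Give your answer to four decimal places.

SS loadings for II = 0.78² + 0.04² + 0.33² + 0.10² + 0.17² + (-0.29)² + 0.36² + 0.18² = 1.0039
Proportion of variance = 1.0039 / 8 = 0.1255.

0.1255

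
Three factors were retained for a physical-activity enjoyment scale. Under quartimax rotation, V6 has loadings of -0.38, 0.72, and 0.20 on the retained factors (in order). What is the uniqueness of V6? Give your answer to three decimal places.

0.297

h² = (-0.38)² + 0.72² + 0.20² = 0.1444 + 0.5184 + 0.0400 = 0.7028
Uniqueness u² = 1 − h² = 1 − 0.7028 = 0.2972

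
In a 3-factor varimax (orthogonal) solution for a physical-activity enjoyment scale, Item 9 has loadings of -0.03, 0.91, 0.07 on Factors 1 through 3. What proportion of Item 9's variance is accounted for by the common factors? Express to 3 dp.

h² = (-0.03)² + 0.91² + 0.07² = 0.0009 + 0.8281 + 0.0049 = 0.8339

0.834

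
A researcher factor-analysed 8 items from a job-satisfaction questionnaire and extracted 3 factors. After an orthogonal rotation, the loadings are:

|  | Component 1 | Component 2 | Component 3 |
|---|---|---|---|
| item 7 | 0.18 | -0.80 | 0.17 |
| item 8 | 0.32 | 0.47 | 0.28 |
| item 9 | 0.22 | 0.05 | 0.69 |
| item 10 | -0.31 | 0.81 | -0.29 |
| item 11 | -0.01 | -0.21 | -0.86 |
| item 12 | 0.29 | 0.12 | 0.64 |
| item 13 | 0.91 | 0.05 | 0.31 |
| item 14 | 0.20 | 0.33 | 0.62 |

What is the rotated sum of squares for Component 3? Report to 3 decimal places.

2.297

SS loadings for Component 3 = 0.17² + 0.28² + 0.69² + (-0.29)² + (-0.86)² + 0.64² + 0.31² + 0.62² = 0.0289 + 0.0784 + 0.4761 + 0.0841 + 0.7396 + 0.4096 + 0.0961 + 0.3844 = 2.2972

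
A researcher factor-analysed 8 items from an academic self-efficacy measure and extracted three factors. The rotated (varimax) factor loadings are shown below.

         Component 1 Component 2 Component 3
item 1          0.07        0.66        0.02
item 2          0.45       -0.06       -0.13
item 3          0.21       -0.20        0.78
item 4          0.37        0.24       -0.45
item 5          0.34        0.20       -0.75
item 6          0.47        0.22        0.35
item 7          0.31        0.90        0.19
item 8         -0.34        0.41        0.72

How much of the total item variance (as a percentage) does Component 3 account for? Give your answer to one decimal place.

25.8%

SS loadings for Component 3 = 0.02² + (-0.13)² + 0.78² + (-0.45)² + (-0.75)² + 0.35² + 0.19² + 0.72² = 2.0677
With 8 standardized items, total variance = 8. Proportion = 2.0677/8 = 0.2585 → 25.85%.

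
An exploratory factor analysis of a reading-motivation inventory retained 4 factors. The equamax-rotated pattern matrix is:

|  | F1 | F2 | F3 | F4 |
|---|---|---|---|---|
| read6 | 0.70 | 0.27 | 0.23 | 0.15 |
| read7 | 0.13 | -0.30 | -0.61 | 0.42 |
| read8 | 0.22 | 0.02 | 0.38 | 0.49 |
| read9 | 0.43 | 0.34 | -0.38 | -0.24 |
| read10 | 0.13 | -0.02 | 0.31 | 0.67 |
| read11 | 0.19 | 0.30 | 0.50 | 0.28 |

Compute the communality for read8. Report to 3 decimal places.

h² = 0.22² + 0.02² + 0.38² + 0.49² = 0.0484 + 0.0004 + 0.1444 + 0.2401 = 0.4333

0.433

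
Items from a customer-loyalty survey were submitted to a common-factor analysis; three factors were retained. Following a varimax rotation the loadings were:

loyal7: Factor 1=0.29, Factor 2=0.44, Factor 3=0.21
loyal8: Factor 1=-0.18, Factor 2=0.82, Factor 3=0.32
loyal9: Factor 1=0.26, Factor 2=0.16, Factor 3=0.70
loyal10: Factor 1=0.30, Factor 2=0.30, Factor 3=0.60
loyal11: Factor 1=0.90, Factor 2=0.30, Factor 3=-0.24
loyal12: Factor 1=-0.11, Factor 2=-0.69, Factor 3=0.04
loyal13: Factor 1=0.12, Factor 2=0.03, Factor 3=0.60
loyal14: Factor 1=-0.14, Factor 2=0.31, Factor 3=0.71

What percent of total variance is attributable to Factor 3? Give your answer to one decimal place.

24.0%

SS loadings for Factor 3 = 0.21² + 0.32² + 0.70² + 0.60² + (-0.24)² + 0.04² + 0.60² + 0.71² = 1.9198
With 8 standardized items, total variance = 8. Proportion = 1.9198/8 = 0.2400 → 24.00%.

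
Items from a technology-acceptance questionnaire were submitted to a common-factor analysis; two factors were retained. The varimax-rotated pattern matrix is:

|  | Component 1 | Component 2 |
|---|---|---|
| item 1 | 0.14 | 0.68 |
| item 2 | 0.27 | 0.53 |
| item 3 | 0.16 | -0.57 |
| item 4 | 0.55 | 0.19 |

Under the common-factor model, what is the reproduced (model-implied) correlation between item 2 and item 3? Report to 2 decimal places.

r̂ = Σ λ_i·λ_j across factors = (0.27)(0.16) + (0.53)(-0.57)
  = +0.0432 -0.3021 = -0.2589

-0.26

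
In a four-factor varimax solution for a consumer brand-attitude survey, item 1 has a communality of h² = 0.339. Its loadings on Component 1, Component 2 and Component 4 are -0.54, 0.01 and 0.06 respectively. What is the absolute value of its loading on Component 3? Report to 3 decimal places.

Under orthogonal rotation h² = Σλ², so λ_Component 3² = h² − (0.2953) = 0.339 − 0.2953 = 0.0437.
|λ| = √0.0437 = 0.2090.

0.209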